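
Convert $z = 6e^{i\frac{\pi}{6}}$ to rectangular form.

a = r cos θ = 6 * sqrt(3)/2 = 3*sqrt(3)
b = r sin θ = 6 * 1/2 = 3
z = 3*sqrt(3) + 3i


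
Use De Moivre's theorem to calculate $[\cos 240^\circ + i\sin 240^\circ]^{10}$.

By De Moivre: z^n = r^n(cos(nθ) + i sin(nθ))
= 1^10(cos(10*240°) + i sin(10*240°))
= 1(cos 240° + i sin 240°)
= -1/2 - (sqrt(3)/2)i


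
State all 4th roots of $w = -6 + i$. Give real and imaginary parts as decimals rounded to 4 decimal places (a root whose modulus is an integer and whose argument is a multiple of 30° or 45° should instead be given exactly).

|w| = sqrt(37) ≈ 6.082763, arg(w) ≈ 170.537678°
Root modulus = sqrt(37)^(1/4) ≈ 1.570454
Root arguments: θ_k = (arg(w) + 360°k)/4 for k = 0, 1, ..., 3
Compute each root as (root modulus)(cos θ_k + i sin θ_k) using full-precision intermediates, then round to 4 decimal places.
Roots: 1.1554 + 1.0637i, -1.0637 + 1.1554i, -1.1554 - 1.0637i, 1.0637 - 1.1554i


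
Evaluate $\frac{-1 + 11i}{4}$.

Divisor is real, so divide each part by 4:
= -1/4 + (11/4)i


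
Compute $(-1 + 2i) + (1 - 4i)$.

(-1 + 1) + (2 + (-4))i = -2i


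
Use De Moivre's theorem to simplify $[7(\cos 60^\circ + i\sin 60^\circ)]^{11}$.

By De Moivre: z^n = r^n(cos(nθ) + i sin(nθ))
= 7^11(cos(11*60°) + i sin(11*60°))
= 1977326743(cos 300° + i sin 300°)
= 1977326743/2 - (1977326743*sqrt(3)/2)i


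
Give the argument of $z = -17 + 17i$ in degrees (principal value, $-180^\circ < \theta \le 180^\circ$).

θ = arctan(b/a) = arctan(17/-17) (quadrant-adjusted) = 135°


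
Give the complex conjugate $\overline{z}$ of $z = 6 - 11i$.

If z = a + bi, then conjugate(z) = a - bi
conjugate(6 - 11i) = 6 + 11i


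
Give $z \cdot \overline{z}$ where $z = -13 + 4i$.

z * conjugate(z) = |z|^2 = a^2 + b^2
= (-13)^2 + 4^2 = 185


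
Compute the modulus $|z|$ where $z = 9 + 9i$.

|z| = sqrt(a^2 + b^2) = sqrt(9^2 + 9^2) = sqrt(162) = sqrt(162)


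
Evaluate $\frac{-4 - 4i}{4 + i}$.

Multiply numerator and denominator by conjugate (4 - i):
= (-4 - 4i)(4 - i) / (4^2 + 1^2)
= (-20 - 12i) / 17
= -20/17 - (12/17)i


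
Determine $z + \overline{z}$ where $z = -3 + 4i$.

z + conjugate(z) = (a + bi) + (a - bi) = 2a
= 2 * (-3) = -6


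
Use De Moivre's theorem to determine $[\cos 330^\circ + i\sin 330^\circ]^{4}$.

By De Moivre: z^n = r^n(cos(nθ) + i sin(nθ))
= 1^4(cos(4*330°) + i sin(4*330°))
= 1(cos 240° + i sin 240°)
= -1/2 - (sqrt(3)/2)i


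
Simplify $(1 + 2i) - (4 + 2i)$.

(1 - 4) + (2 - 2)i = -3


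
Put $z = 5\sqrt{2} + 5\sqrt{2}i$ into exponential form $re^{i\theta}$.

r = |z| = sqrt((5*sqrt(2))^2 + (5*sqrt(2))^2) = sqrt(50 + 50) = sqrt(100) = 10
θ = arctan(b/a) = arctan(7.0711/7.0711) (quadrant-adjusted) = 45° = π/4
z = 10e^(i*π/4)


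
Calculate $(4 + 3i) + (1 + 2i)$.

(4 + 1) + (3 + 2)i = 5 + 5i


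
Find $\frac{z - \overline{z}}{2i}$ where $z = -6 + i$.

z - conjugate(z) = 2bi
(z - conjugate(z))/(2i) = 2bi/(2i) = b = 1


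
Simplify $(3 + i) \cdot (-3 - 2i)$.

(a1*a2 - b1*b2) + (a1*b2 + b1*a2)i
= (-9 - (-2)) + (-6 + (-3))i
= -7 - 9i


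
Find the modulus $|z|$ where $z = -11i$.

|z| = sqrt(a^2 + b^2) = sqrt(0^2 + (-11)^2) = sqrt(121) = 11


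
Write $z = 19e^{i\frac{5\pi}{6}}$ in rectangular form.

a = r cos θ = 19 * -sqrt(3)/2 = -19*sqrt(3)/2
b = r sin θ = 19 * 1/2 = 19/2
z = -19*sqrt(3)/2 + (19/2)i


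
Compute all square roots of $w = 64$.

|w| = 64, arg(w) = 0°
Root modulus = 64^(1/2) = 8
Root arguments: θ_k = (0° + 360°k)/2 for k = 0, 1, ..., 1
Roots: 8, -8


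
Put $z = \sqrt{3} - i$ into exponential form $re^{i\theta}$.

r = |z| = sqrt((sqrt(3))^2 + (-1)^2) = sqrt(3 + 1) = sqrt(4) = 2
θ = arctan(b/a) = arctan(-1/1.7321) (quadrant-adjusted) = -30° = -π/6
z = 2e^(-i*π/6)


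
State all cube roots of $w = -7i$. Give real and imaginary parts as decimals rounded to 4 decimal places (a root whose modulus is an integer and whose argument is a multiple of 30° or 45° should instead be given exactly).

|w| = 7, arg(w) = 270°
Root modulus = 7^(1/3) ≈ 1.912931
Root arguments: θ_k = (270° + 360°k)/3 for k = 0, 1, ..., 2
Compute each root as (root modulus)(cos θ_k + i sin θ_k) using full-precision intermediates, then round to 4 decimal places.
Roots: 1.9129i, -1.6566 - 0.9565i, 1.6566 - 0.9565i


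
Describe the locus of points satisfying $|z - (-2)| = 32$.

|z - z0| = r describes a circle centered at z0 with radius r
Here z0 = -2 and r = 32
Locus: Circle centered at (-2, 0) with radius 32


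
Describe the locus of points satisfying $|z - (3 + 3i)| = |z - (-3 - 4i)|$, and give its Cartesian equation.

|z - z1| = |z - z2| means z is equidistant from z1 and z2,
i.e. the perpendicular bisector of the segment from (3, 3) to (-3, -4) (midpoint (0, -1/2)).
With z = x + yi, square both sides:
(x - 3)^2 + (y - 3)^2 = (x - (-3))^2 + (y - (-4))^2
The x^2 and y^2 terms cancel: -12x + (-14)y = 25 - 18 = 7
Simplify: 12x + 14y = -7
Locus: Perpendicular bisector of the segment from (3, 3) to (-3, -4): the line 12x + 14y = -7


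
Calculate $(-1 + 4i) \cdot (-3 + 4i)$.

(a1*a2 - b1*b2) + (a1*b2 + b1*a2)i
= (3 - 16) + (-4 + (-12))i
= -13 - 16i


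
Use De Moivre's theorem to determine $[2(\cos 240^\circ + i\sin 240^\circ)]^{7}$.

By De Moivre: z^n = r^n(cos(nθ) + i sin(nθ))
= 2^7(cos(7*240°) + i sin(7*240°))
= 128(cos 240° + i sin 240°)
= -64 - 64*sqrt(3)i


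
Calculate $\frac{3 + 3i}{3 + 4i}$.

Multiply numerator and denominator by conjugate (3 - 4i):
= (3 + 3i)(3 - 4i) / (3^2 + 4^2)
= (21 - 3i) / 25
= 21/25 - (3/25)i


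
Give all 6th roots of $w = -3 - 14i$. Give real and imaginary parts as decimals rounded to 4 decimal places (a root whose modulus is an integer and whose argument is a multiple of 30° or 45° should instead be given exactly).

|w| = sqrt(205) ≈ 14.317821, arg(w) ≈ 257.905243°
Root modulus = sqrt(205)^(1/6) ≈ 1.558282
Root arguments: θ_k = (arg(w) + 360°k)/6 for k = 0, 1, ..., 5
Compute each root as (root modulus)(cos θ_k + i sin θ_k) using full-precision intermediates, then round to 4 decimal places.
Roots: 1.1399 + 1.0624i, -0.3501 + 1.5184i, -1.4901 + 0.4560i, -1.1399 - 1.0624i, 0.3501 - 1.5184i, 1.4901 - 0.4560i


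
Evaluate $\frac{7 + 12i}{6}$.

Divisor is real, so divide each part by 6:
= 7/6 + 2i


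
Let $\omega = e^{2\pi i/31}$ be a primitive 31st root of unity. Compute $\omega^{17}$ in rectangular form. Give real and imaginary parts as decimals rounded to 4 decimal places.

ω^17 = e^(2πi·17/31) = e^(i·34π/31)
= cos(34π/31) + i sin(34π/31)
= -0.9541 - 0.2994i


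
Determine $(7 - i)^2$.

(a + bi)^2 = a^2 - b^2 + 2abi
= 7^2 - (-1)^2 + 2*7*(-1)i
= 48 - 14i


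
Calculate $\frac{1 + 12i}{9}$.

Divisor is real, so divide each part by 9:
= 1/9 + (4/3)i


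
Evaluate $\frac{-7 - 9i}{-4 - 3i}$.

Multiply numerator and denominator by conjugate (-4 + 3i):
= (-7 - 9i)(-4 + 3i) / ((-4)^2 + (-3)^2)
= (55 + 15i) / 25
Divide through by 5: (11 + 3i) / 5
= 11/5 + (3/5)i


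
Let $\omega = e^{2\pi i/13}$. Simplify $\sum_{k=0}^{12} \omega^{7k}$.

Let ζ = ω^7 = e^(2πi·7/13). Since 13 ∤ 7, ζ ≠ 1.
Sum = Σ_{k=0}^{12} ζ^k = (ζ^13 - 1)/(ζ - 1) = (ω^{7·13} - 1)/(ζ - 1) = (1 - 1)/(ζ - 1) = 0


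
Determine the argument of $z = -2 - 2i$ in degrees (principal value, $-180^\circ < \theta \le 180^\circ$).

θ = arctan(b/a) = arctan(-2/-2) (quadrant-adjusted) = -135°


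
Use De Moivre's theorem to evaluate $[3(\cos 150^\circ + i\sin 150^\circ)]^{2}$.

By De Moivre: z^n = r^n(cos(nθ) + i sin(nθ))
= 3^2(cos(2*150°) + i sin(2*150°))
= 9(cos 300° + i sin 300°)
= 9/2 - (9*sqrt(3)/2)i


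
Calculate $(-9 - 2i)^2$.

(a + bi)^2 = a^2 - b^2 + 2abi
= (-9)^2 - (-2)^2 + 2*(-9)*(-2)i
= 77 + 36i


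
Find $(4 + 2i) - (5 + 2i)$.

(4 - 5) + (2 - 2)i = -1


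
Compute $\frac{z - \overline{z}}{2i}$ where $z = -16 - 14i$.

z - conjugate(z) = 2bi
(z - conjugate(z))/(2i) = 2bi/(2i) = b = -14


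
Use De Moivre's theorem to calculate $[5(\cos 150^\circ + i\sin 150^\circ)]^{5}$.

By De Moivre: z^n = r^n(cos(nθ) + i sin(nθ))
= 5^5(cos(5*150°) + i sin(5*150°))
= 3125(cos 30° + i sin 30°)
= 3125*sqrt(3)/2 + (3125/2)i


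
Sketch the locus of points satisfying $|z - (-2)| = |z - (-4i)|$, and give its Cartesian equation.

|z - z1| = |z - z2| means z is equidistant from z1 and z2,
i.e. the perpendicular bisector of the segment from (-2, 0) to (0, -4) (midpoint (-1, -2)).
With z = x + yi, square both sides:
(x - (-2))^2 + (y - 0)^2 = (x - 0)^2 + (y - (-4))^2
The x^2 and y^2 terms cancel: 4x + (-8)y = 16 - 4 = 12
Simplify: x - 2y = 3
Locus: Perpendicular bisector of the segment from (-2, 0) to (0, -4): the line x - 2y = 3


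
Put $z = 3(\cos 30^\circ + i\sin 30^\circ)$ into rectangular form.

a = r cos θ = 3 * sqrt(3)/2 = 3*sqrt(3)/2
b = r sin θ = 3 * 1/2 = 3/2
z = 3*sqrt(3)/2 + (3/2)i


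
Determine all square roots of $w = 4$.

|w| = 4, arg(w) = 0°
Root modulus = 4^(1/2) = 2
Root arguments: θ_k = (0° + 360°k)/2 for k = 0, 1, ..., 1
Roots: 2, -2


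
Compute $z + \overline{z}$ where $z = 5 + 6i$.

z + conjugate(z) = (a + bi) + (a - bi) = 2a
= 2 * 5 = 10


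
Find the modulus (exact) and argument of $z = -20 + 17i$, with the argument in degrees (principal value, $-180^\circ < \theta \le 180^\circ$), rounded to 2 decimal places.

|z| = sqrt((-20)^2 + 17^2) = sqrt(689)
arg(z) = arctan(b/a) = arctan(17/-20) (quadrant-adjusted) = 139.64°


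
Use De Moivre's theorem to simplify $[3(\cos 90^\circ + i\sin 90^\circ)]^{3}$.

By De Moivre: z^n = r^n(cos(nθ) + i sin(nθ))
= 3^3(cos(3*90°) + i sin(3*90°))
= 27(cos 270° + i sin 270°)
= -27i


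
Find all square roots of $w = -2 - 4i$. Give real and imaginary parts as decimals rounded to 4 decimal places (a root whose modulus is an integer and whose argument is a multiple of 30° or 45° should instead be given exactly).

|w| = sqrt(20) ≈ 4.472136, arg(w) ≈ 243.434949°
Root modulus = sqrt(20)^(1/2) ≈ 2.114743
Root arguments: θ_k = (arg(w) + 360°k)/2 for k = 0, 1, ..., 1
Compute each root as (root modulus)(cos θ_k + i sin θ_k) using full-precision intermediates, then round to 4 decimal places.
Roots: -1.1118 + 1.7989i, 1.1118 - 1.7989i


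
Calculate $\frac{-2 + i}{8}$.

Divisor is real, so divide each part by 8:
= -1/4 + (1/8)i


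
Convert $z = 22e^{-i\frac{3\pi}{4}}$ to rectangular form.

a = r cos θ = 22 * -sqrt(2)/2 = -11*sqrt(2)
b = r sin θ = 22 * -sqrt(2)/2 = -11*sqrt(2)
z = -11*sqrt(2) - 11*sqrt(2)i


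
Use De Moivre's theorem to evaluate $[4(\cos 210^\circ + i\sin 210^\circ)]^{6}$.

By De Moivre: z^n = r^n(cos(nθ) + i sin(nθ))
= 4^6(cos(6*210°) + i sin(6*210°))
= 4096(cos 180° + i sin 180°)
= -4096


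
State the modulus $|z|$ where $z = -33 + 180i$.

|z| = sqrt(a^2 + b^2) = sqrt((-33)^2 + 180^2) = sqrt(33489) = 183


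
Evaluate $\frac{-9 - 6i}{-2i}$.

Multiply numerator and denominator by conjugate (2i):
= (-9 - 6i)(2i) / (0^2 + (-2)^2)
= (12 - 18i) / 4
Divide through by 2: (6 - 9i) / 2
= 3 - (9/2)i


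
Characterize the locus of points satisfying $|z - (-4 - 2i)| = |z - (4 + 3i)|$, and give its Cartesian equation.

|z - z1| = |z - z2| means z is equidistant from z1 and z2,
i.e. the perpendicular bisector of the segment from (-4, -2) to (4, 3) (midpoint (0, 1/2)).
With z = x + yi, square both sides:
(x - (-4))^2 + (y - (-2))^2 = (x - 4)^2 + (y - 3)^2
The x^2 and y^2 terms cancel: 16x + 10y = 25 - 20 = 5
Simplify: 16x + 10y = 5
Locus: Perpendicular bisector of the segment from (-4, -2) to (4, 3): the line 16x + 10y = 5


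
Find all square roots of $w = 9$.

|w| = 9, arg(w) = 0°
Root modulus = 9^(1/2) = 3
Root arguments: θ_k = (0° + 360°k)/2 for k = 0, 1, ..., 1
Roots: 3, -3


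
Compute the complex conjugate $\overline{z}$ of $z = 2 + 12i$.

If z = a + bi, then conjugate(z) = a - bi
conjugate(2 + 12i) = 2 - 12i


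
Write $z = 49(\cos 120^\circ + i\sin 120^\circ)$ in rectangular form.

a = r cos θ = 49 * -1/2 = -49/2
b = r sin θ = 49 * sqrt(3)/2 = 49*sqrt(3)/2
z = -49/2 + (49*sqrt(3)/2)i


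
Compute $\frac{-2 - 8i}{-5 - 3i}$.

Multiply numerator and denominator by conjugate (-5 + 3i):
= (-2 - 8i)(-5 + 3i) / ((-5)^2 + (-3)^2)
= (34 + 34i) / 34
= 1 + i


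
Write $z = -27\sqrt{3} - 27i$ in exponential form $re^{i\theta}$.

r = |z| = sqrt((-27*sqrt(3))^2 + (-27)^2) = sqrt(2187 + 729) = sqrt(2916) = 54
θ = arctan(b/a) = arctan(-27/-46.7654) (quadrant-adjusted) = -150° = -5π/6
z = 54e^(-i*5π/6)


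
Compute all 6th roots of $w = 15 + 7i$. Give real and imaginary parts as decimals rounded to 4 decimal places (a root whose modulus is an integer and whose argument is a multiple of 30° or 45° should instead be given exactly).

|w| = sqrt(274) ≈ 16.552945, arg(w) ≈ 25.016893°
Root modulus = sqrt(274)^(1/6) ≈ 1.596415
Root arguments: θ_k = (arg(w) + 360°k)/6 for k = 0, 1, ..., 5
Compute each root as (root modulus)(cos θ_k + i sin θ_k) using full-precision intermediates, then round to 4 decimal places.
Roots: 1.5922 + 0.1161i, 0.6956 + 1.4369i, -0.8966 + 1.3208i, -1.5922 - 0.1161i, -0.6956 - 1.4369i, 0.8966 - 1.3208i


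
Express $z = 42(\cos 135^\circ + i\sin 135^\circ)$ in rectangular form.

a = r cos θ = 42 * -sqrt(2)/2 = -21*sqrt(2)
b = r sin θ = 42 * sqrt(2)/2 = 21*sqrt(2)
z = -21*sqrt(2) + 21*sqrt(2)i


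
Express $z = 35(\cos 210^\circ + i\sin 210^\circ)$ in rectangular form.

a = r cos θ = 35 * -sqrt(3)/2 = -35*sqrt(3)/2
b = r sin θ = 35 * -1/2 = -35/2
z = -35*sqrt(3)/2 - (35/2)i


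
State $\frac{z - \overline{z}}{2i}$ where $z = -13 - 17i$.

z - conjugate(z) = 2bi
(z - conjugate(z))/(2i) = 2bi/(2i) = b = -17


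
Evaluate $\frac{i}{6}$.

Divisor is real, so divide each part by 6:
= 0 + (1/6)i


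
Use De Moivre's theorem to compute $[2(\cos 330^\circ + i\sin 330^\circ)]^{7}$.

By De Moivre: z^n = r^n(cos(nθ) + i sin(nθ))
= 2^7(cos(7*330°) + i sin(7*330°))
= 128(cos 150° + i sin 150°)
= -64*sqrt(3) + 64i


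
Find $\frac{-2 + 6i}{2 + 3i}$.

Multiply numerator and denominator by conjugate (2 - 3i):
= (-2 + 6i)(2 - 3i) / (2^2 + 3^2)
= (14 + 18i) / 13
= 14/13 + (18/13)i


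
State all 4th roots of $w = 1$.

|w| = 1, arg(w) = 0°
Root modulus = 1^(1/4) = 1
Root arguments: θ_k = (0° + 360°k)/4 for k = 0, 1, ..., 3
Roots: 1, i, -1, -i


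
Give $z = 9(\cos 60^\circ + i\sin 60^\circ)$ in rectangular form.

a = r cos θ = 9 * 1/2 = 9/2
b = r sin θ = 9 * sqrt(3)/2 = 9*sqrt(3)/2
z = 9/2 + (9*sqrt(3)/2)i


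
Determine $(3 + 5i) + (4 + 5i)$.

(3 + 4) + (5 + 5)i = 7 + 10i


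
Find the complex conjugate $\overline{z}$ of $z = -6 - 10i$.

If z = a + bi, then conjugate(z) = a - bi
conjugate(-6 - 10i) = -6 + 10i


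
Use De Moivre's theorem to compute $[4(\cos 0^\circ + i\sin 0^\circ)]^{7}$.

By De Moivre: z^n = r^n(cos(nθ) + i sin(nθ))
= 4^7(cos(7*0°) + i sin(7*0°))
= 16384(cos 0° + i sin 0°)
= 16384


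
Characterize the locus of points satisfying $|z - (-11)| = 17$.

|z - z0| = r describes a circle centered at z0 with radius r
Here z0 = -11 and r = 17
Locus: Circle centered at (-11, 0) with radius 17


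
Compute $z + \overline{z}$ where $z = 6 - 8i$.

z + conjugate(z) = (a + bi) + (a - bi) = 2a
= 2 * 6 = 12


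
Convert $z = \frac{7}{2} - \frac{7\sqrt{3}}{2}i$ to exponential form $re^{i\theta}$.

r = |z| = sqrt((7/2)^2 + (-7*sqrt(3)/2)^2) = sqrt(49/4 + 147/4) = sqrt(49) = 7
θ = arctan(b/a) = arctan(-6.0622/3.5) (quadrant-adjusted) = -60° = -π/3
z = 7e^(-i*π/3)


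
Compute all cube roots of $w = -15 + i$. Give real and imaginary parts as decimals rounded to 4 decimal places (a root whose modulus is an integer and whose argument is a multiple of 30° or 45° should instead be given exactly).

|w| = sqrt(226) ≈ 15.033296, arg(w) ≈ 176.185925°
Root modulus = sqrt(226)^(1/3) ≈ 2.468036
Root arguments: θ_k = (arg(w) + 360°k)/3 for k = 0, 1, ..., 2
Compute each root as (root modulus)(cos θ_k + i sin θ_k) using full-precision intermediates, then round to 4 decimal places.
Roots: 1.2811 + 2.1095i, -2.4674 + 0.0548i, 1.1863 - 2.1642i


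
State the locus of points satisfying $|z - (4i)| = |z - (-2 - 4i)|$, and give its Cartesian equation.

|z - z1| = |z - z2| means z is equidistant from z1 and z2,
i.e. the perpendicular bisector of the segment from (0, 4) to (-2, -4) (midpoint (-1, 0)).
With z = x + yi, square both sides:
(x - 0)^2 + (y - 4)^2 = (x - (-2))^2 + (y - (-4))^2
The x^2 and y^2 terms cancel: -4x + (-16)y = 20 - 16 = 4
Simplify: x + 4y = -1
Locus: Perpendicular bisector of the segment from (0, 4) to (-2, -4): the line x + 4y = -1


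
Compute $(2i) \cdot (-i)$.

(a1*a2 - b1*b2) + (a1*b2 + b1*a2)i
= (0 - (-2)) + (0 + 0)i
= 2


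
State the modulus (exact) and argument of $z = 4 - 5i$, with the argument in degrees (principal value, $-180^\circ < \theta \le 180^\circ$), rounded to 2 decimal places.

|z| = sqrt(4^2 + (-5)^2) = sqrt(41)
arg(z) = arctan(b/a) = arctan(-5/4) (quadrant-adjusted) = -51.34°


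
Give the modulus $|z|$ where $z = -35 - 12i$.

|z| = sqrt(a^2 + b^2) = sqrt((-35)^2 + (-12)^2) = sqrt(1369) = 37


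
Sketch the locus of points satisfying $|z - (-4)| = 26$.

|z - z0| = r describes a circle centered at z0 with radius r
Here z0 = -4 and r = 26
Locus: Circle centered at (-4, 0) with radius 26


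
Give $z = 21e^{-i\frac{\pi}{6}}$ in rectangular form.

a = r cos θ = 21 * sqrt(3)/2 = 21*sqrt(3)/2
b = r sin θ = 21 * -1/2 = -21/2
z = 21*sqrt(3)/2 - (21/2)i


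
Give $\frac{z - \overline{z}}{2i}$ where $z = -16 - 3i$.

z - conjugate(z) = 2bi
(z - conjugate(z))/(2i) = 2bi/(2i) = b = -3


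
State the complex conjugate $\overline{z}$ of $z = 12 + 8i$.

If z = a + bi, then conjugate(z) = a - bi
conjugate(12 + 8i) = 12 - 8i


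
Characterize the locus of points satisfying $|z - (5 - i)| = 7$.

|z - z0| = r describes a circle centered at z0 with radius r
Here z0 = 5 - i and r = 7
Locus: Circle centered at (5, -1) with radius 7


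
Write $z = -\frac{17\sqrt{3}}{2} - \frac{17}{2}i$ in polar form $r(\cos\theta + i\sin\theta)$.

r = |z| = sqrt(a^2 + b^2) = sqrt((-17*sqrt(3)/2)^2 + (-17/2)^2) = sqrt(867/4 + 289/4) = sqrt(289) = 17
θ = arctan(b/a) = arctan(-8.5/-14.7224) (quadrant-adjusted) = 210°
z = 17(cos 210° + i sin 210°)


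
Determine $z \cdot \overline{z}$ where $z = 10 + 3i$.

z * conjugate(z) = |z|^2 = a^2 + b^2
= 10^2 + 3^2 = 109


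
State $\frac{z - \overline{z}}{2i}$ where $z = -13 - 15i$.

z - conjugate(z) = 2bi
(z - conjugate(z))/(2i) = 2bi/(2i) = b = -15


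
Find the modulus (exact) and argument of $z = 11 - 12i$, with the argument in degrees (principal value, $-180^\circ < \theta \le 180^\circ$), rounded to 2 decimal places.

|z| = sqrt(11^2 + (-12)^2) = sqrt(265)
arg(z) = arctan(b/a) = arctan(-12/11) (quadrant-adjusted) = -47.49°


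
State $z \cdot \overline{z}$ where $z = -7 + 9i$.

z * conjugate(z) = |z|^2 = a^2 + b^2
= (-7)^2 + 9^2 = 130


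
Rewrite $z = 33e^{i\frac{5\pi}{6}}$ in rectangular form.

a = r cos θ = 33 * -sqrt(3)/2 = -33*sqrt(3)/2
b = r sin θ = 33 * 1/2 = 33/2
z = -33*sqrt(3)/2 + (33/2)i


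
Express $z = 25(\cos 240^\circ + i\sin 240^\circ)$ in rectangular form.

a = r cos θ = 25 * -1/2 = -25/2
b = r sin θ = 25 * -sqrt(3)/2 = -25*sqrt(3)/2
z = -25/2 - (25*sqrt(3)/2)i


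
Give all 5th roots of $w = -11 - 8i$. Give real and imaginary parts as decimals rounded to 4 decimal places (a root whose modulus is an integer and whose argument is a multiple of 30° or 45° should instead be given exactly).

|w| = sqrt(185) ≈ 13.601471, arg(w) ≈ 216.027373°
Root modulus = sqrt(185)^(1/5) ≈ 1.685455
Root arguments: θ_k = (arg(w) + 360°k)/5 for k = 0, 1, ..., 4
Compute each root as (root modulus)(cos θ_k + i sin θ_k) using full-precision intermediates, then round to 4 decimal places.
Roots: 1.2285 + 1.1539i, -0.7178 + 1.5250i, -1.6721 - 0.2114i, -0.3157 - 1.6556i, 1.4771 - 0.8118i


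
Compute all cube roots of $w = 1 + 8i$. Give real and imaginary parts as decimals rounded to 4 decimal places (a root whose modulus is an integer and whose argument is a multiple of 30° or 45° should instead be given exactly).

|w| = sqrt(65) ≈ 8.062258, arg(w) ≈ 82.874984°
Root modulus = sqrt(65)^(1/3) ≈ 2.005175
Root arguments: θ_k = (arg(w) + 360°k)/3 for k = 0, 1, ..., 2
Compute each root as (root modulus)(cos θ_k + i sin θ_k) using full-precision intermediates, then round to 4 decimal places.
Roots: 1.7766 + 0.9298i, -1.6935 + 1.0737i, -0.0831 - 2.0035i


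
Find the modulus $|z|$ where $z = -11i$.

|z| = sqrt(a^2 + b^2) = sqrt(0^2 + (-11)^2) = sqrt(121) = 11


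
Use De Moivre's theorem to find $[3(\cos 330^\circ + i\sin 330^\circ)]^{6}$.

By De Moivre: z^n = r^n(cos(nθ) + i sin(nθ))
= 3^6(cos(6*330°) + i sin(6*330°))
= 729(cos 180° + i sin 180°)
= -729


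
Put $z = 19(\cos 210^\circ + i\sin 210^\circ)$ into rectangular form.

a = r cos θ = 19 * -sqrt(3)/2 = -19*sqrt(3)/2
b = r sin θ = 19 * -1/2 = -19/2
z = -19*sqrt(3)/2 - (19/2)i


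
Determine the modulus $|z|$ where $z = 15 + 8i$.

|z| = sqrt(a^2 + b^2) = sqrt(15^2 + 8^2) = sqrt(289) = 17


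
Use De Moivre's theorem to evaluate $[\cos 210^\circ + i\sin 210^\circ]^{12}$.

By De Moivre: z^n = r^n(cos(nθ) + i sin(nθ))
= 1^12(cos(12*210°) + i sin(12*210°))
= 1(cos 0° + i sin 0°)
= 1


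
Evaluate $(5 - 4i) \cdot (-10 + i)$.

(a1*a2 - b1*b2) + (a1*b2 + b1*a2)i
= (-50 - (-4)) + (5 + 40)i
= -46 + 45i


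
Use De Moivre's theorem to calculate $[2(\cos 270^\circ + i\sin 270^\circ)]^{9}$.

By De Moivre: z^n = r^n(cos(nθ) + i sin(nθ))
= 2^9(cos(9*270°) + i sin(9*270°))
= 512(cos 270° + i sin 270°)
= -512i


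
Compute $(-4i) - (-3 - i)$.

(0 - (-3)) + (-4 - (-1))i = 3 - 3i


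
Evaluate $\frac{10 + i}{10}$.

Divisor is real, so divide each part by 10:
= 1 + (1/10)i


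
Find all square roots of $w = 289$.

|w| = 289, arg(w) = 0°
Root modulus = 289^(1/2) = 17
Root arguments: θ_k = (0° + 360°k)/2 for k = 0, 1, ..., 1
Roots: 17, -17


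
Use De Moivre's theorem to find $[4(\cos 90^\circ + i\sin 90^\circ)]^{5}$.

By De Moivre: z^n = r^n(cos(nθ) + i sin(nθ))
= 4^5(cos(5*90°) + i sin(5*90°))
= 1024(cos 90° + i sin 90°)
= 1024i


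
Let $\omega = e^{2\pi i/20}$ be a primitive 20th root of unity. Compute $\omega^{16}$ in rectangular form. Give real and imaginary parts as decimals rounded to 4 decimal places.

ω^16 = e^(2πi·16/20) = e^(i·8π/5)
= cos(8π/5) + i sin(8π/5)
= 0.3090 - 0.9511i


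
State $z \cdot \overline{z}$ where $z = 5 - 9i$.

z * conjugate(z) = |z|^2 = a^2 + b^2
= 5^2 + (-9)^2 = 106


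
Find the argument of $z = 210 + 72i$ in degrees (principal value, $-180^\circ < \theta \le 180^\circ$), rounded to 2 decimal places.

θ = arctan(b/a) = arctan(72/210) (quadrant-adjusted) = 18.92°


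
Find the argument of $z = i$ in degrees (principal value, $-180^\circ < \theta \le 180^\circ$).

a = 0 and b > 0, so z lies on the positive imaginary axis: θ = 90°


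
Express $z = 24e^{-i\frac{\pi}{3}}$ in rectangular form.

a = r cos θ = 24 * 1/2 = 12
b = r sin θ = 24 * -sqrt(3)/2 = -12*sqrt(3)
z = 12 - 12*sqrt(3)i


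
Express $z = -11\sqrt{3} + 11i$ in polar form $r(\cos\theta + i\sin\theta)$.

r = |z| = sqrt(a^2 + b^2) = sqrt((-11*sqrt(3))^2 + (11)^2) = sqrt(363 + 121) = sqrt(484) = 22
θ = arctan(b/a) = arctan(11/-19.0526) (quadrant-adjusted) = 150°
z = 22(cos 150° + i sin 150°)


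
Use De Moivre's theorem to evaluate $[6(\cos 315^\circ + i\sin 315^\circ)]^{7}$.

By De Moivre: z^n = r^n(cos(nθ) + i sin(nθ))
= 6^7(cos(7*315°) + i sin(7*315°))
= 279936(cos 45° + i sin 45°)
= 139968*sqrt(2) + 139968*sqrt(2)i


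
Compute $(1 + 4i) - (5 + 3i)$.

(1 - 5) + (4 - 3)i = -4 + i


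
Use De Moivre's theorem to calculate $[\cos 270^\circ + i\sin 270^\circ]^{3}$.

By De Moivre: z^n = r^n(cos(nθ) + i sin(nθ))
= 1^3(cos(3*270°) + i sin(3*270°))
= 1(cos 90° + i sin 90°)
= i


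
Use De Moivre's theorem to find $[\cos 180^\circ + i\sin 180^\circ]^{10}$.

By De Moivre: z^n = r^n(cos(nθ) + i sin(nθ))
= 1^10(cos(10*180°) + i sin(10*180°))
= 1(cos 0° + i sin 0°)
= 1


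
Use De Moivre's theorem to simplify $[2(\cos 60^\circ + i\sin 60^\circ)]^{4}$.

By De Moivre: z^n = r^n(cos(nθ) + i sin(nθ))
= 2^4(cos(4*60°) + i sin(4*60°))
= 16(cos 240° + i sin 240°)
= -8 - 8*sqrt(3)i


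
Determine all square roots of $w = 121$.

|w| = 121, arg(w) = 0°
Root modulus = 121^(1/2) = 11
Root arguments: θ_k = (0° + 360°k)/2 for k = 0, 1, ..., 1
Roots: 11, -11


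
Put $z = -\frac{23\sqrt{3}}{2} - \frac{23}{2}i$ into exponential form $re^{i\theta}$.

r = |z| = sqrt((-23*sqrt(3)/2)^2 + (-23/2)^2) = sqrt(1587/4 + 529/4) = sqrt(529) = 23
θ = arctan(b/a) = arctan(-11.5/-19.9186) (quadrant-adjusted) = -150° = -5π/6
z = 23e^(-i*5π/6)


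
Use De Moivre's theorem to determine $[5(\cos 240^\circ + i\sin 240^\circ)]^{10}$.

By De Moivre: z^n = r^n(cos(nθ) + i sin(nθ))
= 5^10(cos(10*240°) + i sin(10*240°))
= 9765625(cos 240° + i sin 240°)
= -9765625/2 - (9765625*sqrt(3)/2)i


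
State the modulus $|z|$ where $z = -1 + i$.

|z| = sqrt(a^2 + b^2) = sqrt((-1)^2 + 1^2) = sqrt(2) = sqrt(2)


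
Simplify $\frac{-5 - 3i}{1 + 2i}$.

Multiply numerator and denominator by conjugate (1 - 2i):
= (-5 - 3i)(1 - 2i) / (1^2 + 2^2)
= (-11 + 7i) / 5
= -11/5 + (7/5)i


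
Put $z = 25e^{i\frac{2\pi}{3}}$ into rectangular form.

a = r cos θ = 25 * -1/2 = -25/2
b = r sin θ = 25 * sqrt(3)/2 = 25*sqrt(3)/2
z = -25/2 + (25*sqrt(3)/2)i


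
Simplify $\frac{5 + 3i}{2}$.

Divisor is real, so divide each part by 2:
= 5/2 + (3/2)i


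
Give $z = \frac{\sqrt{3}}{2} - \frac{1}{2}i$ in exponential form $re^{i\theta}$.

r = |z| = sqrt((sqrt(3)/2)^2 + (-1/2)^2) = sqrt(3/4 + 1/4) = sqrt(1) = 1
θ = arctan(b/a) = arctan(-0.5/0.866) (quadrant-adjusted) = -30° = -π/6
z = 1e^(-i*π/6)


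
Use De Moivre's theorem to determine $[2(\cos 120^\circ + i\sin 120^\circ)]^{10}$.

By De Moivre: z^n = r^n(cos(nθ) + i sin(nθ))
= 2^10(cos(10*120°) + i sin(10*120°))
= 1024(cos 120° + i sin 120°)
= -512 + 512*sqrt(3)i


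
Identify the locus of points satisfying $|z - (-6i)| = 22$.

|z - z0| = r describes a circle centered at z0 with radius r
Here z0 = -6i and r = 22
Locus: Circle centered at (0, -6) with radius 22


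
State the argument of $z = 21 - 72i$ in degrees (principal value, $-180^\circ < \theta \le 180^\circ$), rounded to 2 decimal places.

θ = arctan(b/a) = arctan(-72/21) (quadrant-adjusted) = -73.74°


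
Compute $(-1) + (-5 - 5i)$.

(-1 + (-5)) + (0 + (-5))i = -6 - 5i


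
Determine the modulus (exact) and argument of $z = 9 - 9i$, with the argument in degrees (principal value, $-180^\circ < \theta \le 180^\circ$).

|z| = sqrt(9^2 + (-9)^2) = sqrt(162)
arg(z) = arctan(b/a) = arctan(-9/9) (quadrant-adjusted) = -45°


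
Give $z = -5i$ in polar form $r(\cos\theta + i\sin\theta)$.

r = |z| = sqrt(a^2 + b^2) = sqrt((0)^2 + (-5)^2) = sqrt(0 + 25) = sqrt(25) = 5
a = 0 and b < 0, so z lies on the negative imaginary axis: θ = 270°
z = 5(cos 270° + i sin 270°)


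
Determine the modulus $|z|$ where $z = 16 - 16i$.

|z| = sqrt(a^2 + b^2) = sqrt(16^2 + (-16)^2) = sqrt(512) = sqrt(512)


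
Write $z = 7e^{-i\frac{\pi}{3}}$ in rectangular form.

a = r cos θ = 7 * 1/2 = 7/2
b = r sin θ = 7 * -sqrt(3)/2 = -7*sqrt(3)/2
z = 7/2 - (7*sqrt(3)/2)i


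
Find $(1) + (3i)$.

(1 + 0) + (0 + 3)i = 1 + 3i


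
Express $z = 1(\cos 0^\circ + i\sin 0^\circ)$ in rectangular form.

a = r cos θ = 1 * 1 = 1
b = r sin θ = 1 * 0 = 0
z = 1


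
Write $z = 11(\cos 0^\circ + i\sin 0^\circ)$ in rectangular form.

a = r cos θ = 11 * 1 = 11
b = r sin θ = 11 * 0 = 0
z = 11


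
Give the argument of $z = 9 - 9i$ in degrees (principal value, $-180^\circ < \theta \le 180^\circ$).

θ = arctan(b/a) = arctan(-9/9) (quadrant-adjusted) = -45°


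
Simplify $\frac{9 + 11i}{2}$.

Divisor is real, so divide each part by 2:
= 9/2 + (11/2)i


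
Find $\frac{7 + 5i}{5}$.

Divisor is real, so divide each part by 5:
= 7/5 + i


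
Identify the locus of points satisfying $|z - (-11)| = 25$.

|z - z0| = r describes a circle centered at z0 with radius r
Here z0 = -11 and r = 25
Locus: Circle centered at (-11, 0) with radius 25


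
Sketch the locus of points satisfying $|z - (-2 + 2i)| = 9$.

|z - z0| = r describes a circle centered at z0 with radius r
Here z0 = -2 + 2i and r = 9
Locus: Circle centered at (-2, 2) with radius 9


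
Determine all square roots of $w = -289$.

|w| = 289, arg(w) = 180°
Root modulus = 289^(1/2) = 17
Root arguments: θ_k = (180° + 360°k)/2 for k = 0, 1, ..., 1
Roots: 17i, -17i


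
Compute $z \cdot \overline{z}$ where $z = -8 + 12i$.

z * conjugate(z) = |z|^2 = a^2 + b^2
= (-8)^2 + 12^2 = 208


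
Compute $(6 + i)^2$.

(a + bi)^2 = a^2 - b^2 + 2abi
= 6^2 - 1^2 + 2*6*1i
= 35 + 12i


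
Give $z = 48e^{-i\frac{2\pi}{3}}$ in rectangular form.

a = r cos θ = 48 * -1/2 = -24
b = r sin θ = 48 * -sqrt(3)/2 = -24*sqrt(3)
z = -24 - 24*sqrt(3)i


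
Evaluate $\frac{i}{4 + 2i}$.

Multiply numerator and denominator by conjugate (4 - 2i):
= (i)(4 - 2i) / (4^2 + 2^2)
= (2 + 4i) / 20
Divide through by 2: (1 + 2i) / 10
= 1/10 + (1/5)i


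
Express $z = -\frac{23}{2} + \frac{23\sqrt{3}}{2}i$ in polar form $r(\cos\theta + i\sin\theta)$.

r = |z| = sqrt(a^2 + b^2) = sqrt((-23/2)^2 + (23*sqrt(3)/2)^2) = sqrt(529/4 + 1587/4) = sqrt(529) = 23
θ = arctan(b/a) = arctan(19.9186/-11.5) (quadrant-adjusted) = 120°
z = 23(cos 120° + i sin 120°)


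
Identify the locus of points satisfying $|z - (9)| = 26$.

|z - z0| = r describes a circle centered at z0 with radius r
Here z0 = 9 and r = 26
Locus: Circle centered at (9, 0) with radius 26


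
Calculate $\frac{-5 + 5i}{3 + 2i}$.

Multiply numerator and denominator by conjugate (3 - 2i):
= (-5 + 5i)(3 - 2i) / (3^2 + 2^2)
= (-5 + 25i) / 13
= -5/13 + (25/13)i


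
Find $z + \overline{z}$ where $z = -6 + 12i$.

z + conjugate(z) = (a + bi) + (a - bi) = 2a
= 2 * (-6) = -12


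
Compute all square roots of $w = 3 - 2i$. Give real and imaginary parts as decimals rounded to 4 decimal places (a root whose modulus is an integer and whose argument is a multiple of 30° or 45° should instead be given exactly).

|w| = sqrt(13) ≈ 3.605551, arg(w) ≈ 326.309932°
Root modulus = sqrt(13)^(1/2) ≈ 1.898829
Root arguments: θ_k = (arg(w) + 360°k)/2 for k = 0, 1, ..., 1
Compute each root as (root modulus)(cos θ_k + i sin θ_k) using full-precision intermediates, then round to 4 decimal places.
Roots: -1.8174 + 0.5503i, 1.8174 - 0.5503i


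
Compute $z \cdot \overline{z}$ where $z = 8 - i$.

z * conjugate(z) = |z|^2 = a^2 + b^2
= 8^2 + (-1)^2 = 65


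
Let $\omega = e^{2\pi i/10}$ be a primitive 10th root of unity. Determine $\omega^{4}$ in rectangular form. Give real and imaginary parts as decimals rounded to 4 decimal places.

ω^4 = e^(2πi·4/10) = e^(i·4π/5)
= cos(4π/5) + i sin(4π/5)
= -0.8090 + 0.5878i


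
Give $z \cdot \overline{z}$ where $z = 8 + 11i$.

z * conjugate(z) = |z|^2 = a^2 + b^2
= 8^2 + 11^2 = 185


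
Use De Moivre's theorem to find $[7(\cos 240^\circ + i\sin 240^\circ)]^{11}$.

By De Moivre: z^n = r^n(cos(nθ) + i sin(nθ))
= 7^11(cos(11*240°) + i sin(11*240°))
= 1977326743(cos 120° + i sin 120°)
= -1977326743/2 + (1977326743*sqrt(3)/2)i


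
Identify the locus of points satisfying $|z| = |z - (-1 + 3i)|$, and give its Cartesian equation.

|z - z1| = |z - z2| means z is equidistant from z1 and z2,
i.e. the perpendicular bisector of the segment from (0, 0) to (-1, 3) (midpoint (-1/2, 3/2)).
With z = x + yi, square both sides:
(x - 0)^2 + (y - 0)^2 = (x - (-1))^2 + (y - 3)^2
The x^2 and y^2 terms cancel: -2x + 6y = 10 - 0 = 10
Simplify: x - 3y = -5
Locus: Perpendicular bisector of the segment from (0, 0) to (-1, 3): the line x - 3y = -5


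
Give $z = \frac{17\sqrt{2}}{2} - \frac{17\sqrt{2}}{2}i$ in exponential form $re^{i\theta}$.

r = |z| = sqrt((17*sqrt(2)/2)^2 + (-17*sqrt(2)/2)^2) = sqrt(289/2 + 289/2) = sqrt(289) = 17
θ = arctan(b/a) = arctan(-12.0208/12.0208) (quadrant-adjusted) = -45° = -π/4
z = 17e^(-i*π/4)


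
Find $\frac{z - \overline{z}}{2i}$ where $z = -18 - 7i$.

z - conjugate(z) = 2bi
(z - conjugate(z))/(2i) = 2bi/(2i) = b = -7


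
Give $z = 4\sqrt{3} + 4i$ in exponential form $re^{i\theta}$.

r = |z| = sqrt((4*sqrt(3))^2 + (4)^2) = sqrt(48 + 16) = sqrt(64) = 8
θ = arctan(b/a) = arctan(4/6.9282) (quadrant-adjusted) = 30° = π/6
z = 8e^(i*π/6)


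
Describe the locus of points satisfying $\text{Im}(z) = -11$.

Im(z) = y where z = x + yi; the equation y = -11 is satisfied by all points with that y-coordinate
Locus: Horizontal line y = -11


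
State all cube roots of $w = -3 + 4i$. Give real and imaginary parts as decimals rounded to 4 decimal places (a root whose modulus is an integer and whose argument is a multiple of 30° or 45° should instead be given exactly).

|w| = 5, arg(w) ≈ 126.869898°
Root modulus = 5^(1/3) ≈ 1.709976
Root arguments: θ_k = (arg(w) + 360°k)/3 for k = 0, 1, ..., 2
Compute each root as (root modulus)(cos θ_k + i sin θ_k) using full-precision intermediates, then round to 4 decimal places.
Roots: 1.2650 + 1.1506i, -1.6289 + 0.5202i, 0.3640 - 1.6708i


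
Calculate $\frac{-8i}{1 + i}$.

Multiply numerator and denominator by conjugate (1 - i):
= (-8i)(1 - i) / (1^2 + 1^2)
= (-8 - 8i) / 2
= -4 - 4i


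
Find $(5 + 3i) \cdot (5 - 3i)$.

(a1*a2 - b1*b2) + (a1*b2 + b1*a2)i
= (25 - (-9)) + (-15 + 15)i
= 34


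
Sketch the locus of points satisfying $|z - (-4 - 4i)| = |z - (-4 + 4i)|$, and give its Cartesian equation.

|z - z1| = |z - z2| means z is equidistant from z1 and z2,
i.e. the perpendicular bisector of the segment from (-4, -4) to (-4, 4) (midpoint (-4, 0)).
With z = x + yi, square both sides:
(x - (-4))^2 + (y - (-4))^2 = (x - (-4))^2 + (y - 4)^2
The x^2 and y^2 terms cancel: 0x + 16y = 32 - 32 = 0
Simplify: y = 0
Locus: Perpendicular bisector of the segment from (-4, -4) to (-4, 4): the line y = 0


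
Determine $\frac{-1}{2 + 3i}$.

Multiply numerator and denominator by conjugate (2 - 3i):
= (-1)(2 - 3i) / (2^2 + 3^2)
= (-2 + 3i) / 13
= -2/13 + (3/13)i


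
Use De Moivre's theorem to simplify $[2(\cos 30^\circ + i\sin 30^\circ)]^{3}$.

By De Moivre: z^n = r^n(cos(nθ) + i sin(nθ))
= 2^3(cos(3*30°) + i sin(3*30°))
= 8(cos 90° + i sin 90°)
= 8i


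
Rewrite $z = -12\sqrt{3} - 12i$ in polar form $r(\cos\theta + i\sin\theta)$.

r = |z| = sqrt(a^2 + b^2) = sqrt((-12*sqrt(3))^2 + (-12)^2) = sqrt(432 + 144) = sqrt(576) = 24
θ = arctan(b/a) = arctan(-12/-20.7846) (quadrant-adjusted) = 210°
z = 24(cos 210° + i sin 210°)


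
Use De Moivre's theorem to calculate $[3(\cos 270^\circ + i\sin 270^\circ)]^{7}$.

By De Moivre: z^n = r^n(cos(nθ) + i sin(nθ))
= 3^7(cos(7*270°) + i sin(7*270°))
= 2187(cos 90° + i sin 90°)
= 2187i


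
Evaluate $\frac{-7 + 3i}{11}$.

Divisor is real, so divide each part by 11:
= -7/11 + (3/11)i


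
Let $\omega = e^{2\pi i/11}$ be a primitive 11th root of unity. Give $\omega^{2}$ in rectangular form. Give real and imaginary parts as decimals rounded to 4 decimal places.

ω^2 = e^(2πi·2/11) = e^(i·4π/11)
= cos(4π/11) + i sin(4π/11)
= 0.4154 + 0.9096i


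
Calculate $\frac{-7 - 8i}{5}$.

Divisor is real, so divide each part by 5:
= -7/5 - (8/5)i


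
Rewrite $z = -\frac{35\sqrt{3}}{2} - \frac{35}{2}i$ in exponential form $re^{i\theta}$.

r = |z| = sqrt((-35*sqrt(3)/2)^2 + (-35/2)^2) = sqrt(3675/4 + 1225/4) = sqrt(1225) = 35
θ = arctan(b/a) = arctan(-17.5/-30.3109) (quadrant-adjusted) = -150° = -5π/6
z = 35e^(-i*5π/6)


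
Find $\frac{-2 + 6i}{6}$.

Divisor is real, so divide each part by 6:
= -1/3 + i


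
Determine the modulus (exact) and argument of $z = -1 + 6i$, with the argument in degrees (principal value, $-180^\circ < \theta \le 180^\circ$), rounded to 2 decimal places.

|z| = sqrt((-1)^2 + 6^2) = sqrt(37)
arg(z) = arctan(b/a) = arctan(6/-1) (quadrant-adjusted) = 99.46°


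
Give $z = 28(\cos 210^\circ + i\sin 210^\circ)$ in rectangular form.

a = r cos θ = 28 * -sqrt(3)/2 = -14*sqrt(3)
b = r sin θ = 28 * -1/2 = -14
z = -14*sqrt(3) - 14i


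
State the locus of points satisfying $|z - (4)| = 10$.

|z - z0| = r describes a circle centered at z0 with radius r
Here z0 = 4 and r = 10
Locus: Circle centered at (4, 0) with radius 10


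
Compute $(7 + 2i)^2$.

(a + bi)^2 = a^2 - b^2 + 2abi
= 7^2 - 2^2 + 2*7*2i
= 45 + 28i


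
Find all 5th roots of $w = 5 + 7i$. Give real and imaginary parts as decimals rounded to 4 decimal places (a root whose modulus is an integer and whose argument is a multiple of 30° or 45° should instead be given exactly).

|w| = sqrt(74) ≈ 8.602325, arg(w) ≈ 54.462322°
Root modulus = sqrt(74)^(1/5) ≈ 1.537883
Root arguments: θ_k = (arg(w) + 360°k)/5 for k = 0, 1, ..., 4
Compute each root as (root modulus)(cos θ_k + i sin θ_k) using full-precision intermediates, then round to 4 decimal places.
Roots: 1.5102 + 0.2906i, 0.1903 + 1.5261i, -1.3926 + 0.6526i, -1.0509 - 1.1228i, 0.7431 - 1.3465i


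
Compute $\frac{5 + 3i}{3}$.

Divisor is real, so divide each part by 3:
= 5/3 + i


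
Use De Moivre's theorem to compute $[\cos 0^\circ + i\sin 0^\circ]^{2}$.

By De Moivre: z^n = r^n(cos(nθ) + i sin(nθ))
= 1^2(cos(2*0°) + i sin(2*0°))
= 1(cos 0° + i sin 0°)
= 1


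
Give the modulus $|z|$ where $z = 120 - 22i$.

|z| = sqrt(a^2 + b^2) = sqrt(120^2 + (-22)^2) = sqrt(14884) = 122


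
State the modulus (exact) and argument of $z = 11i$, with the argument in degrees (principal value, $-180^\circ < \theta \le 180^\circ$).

|z| = sqrt(0^2 + 11^2) = 11
a = 0 and b > 0, so z lies on the positive imaginary axis: arg(z) = 90°


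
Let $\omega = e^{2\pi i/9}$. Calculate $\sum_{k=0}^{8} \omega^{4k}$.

Let ζ = ω^4 = e^(2πi·4/9). Since 9 ∤ 4, ζ ≠ 1.
Sum = Σ_{k=0}^{8} ζ^k = (ζ^9 - 1)/(ζ - 1) = (ω^{4·9} - 1)/(ζ - 1) = (1 - 1)/(ζ - 1) = 0


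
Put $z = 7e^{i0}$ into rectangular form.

a = r cos θ = 7 * 1 = 7
b = r sin θ = 7 * 0 = 0
z = 7


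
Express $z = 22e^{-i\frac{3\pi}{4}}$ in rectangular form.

a = r cos θ = 22 * -sqrt(2)/2 = -11*sqrt(2)
b = r sin θ = 22 * -sqrt(2)/2 = -11*sqrt(2)
z = -11*sqrt(2) - 11*sqrt(2)i


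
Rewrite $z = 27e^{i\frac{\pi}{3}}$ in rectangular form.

a = r cos θ = 27 * 1/2 = 27/2
b = r sin θ = 27 * sqrt(3)/2 = 27*sqrt(3)/2
z = 27/2 + (27*sqrt(3)/2)i


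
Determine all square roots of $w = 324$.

|w| = 324, arg(w) = 0°
Root modulus = 324^(1/2) = 18
Root arguments: θ_k = (0° + 360°k)/2 for k = 0, 1, ..., 1
Roots: 18, -18


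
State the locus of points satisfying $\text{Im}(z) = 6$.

Im(z) = y where z = x + yi; the equation y = 6 is satisfied by all points with that y-coordinate
Locus: Horizontal line y = 6


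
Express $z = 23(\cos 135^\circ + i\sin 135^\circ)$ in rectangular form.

a = r cos θ = 23 * -sqrt(2)/2 = -23*sqrt(2)/2
b = r sin θ = 23 * sqrt(2)/2 = 23*sqrt(2)/2
z = -23*sqrt(2)/2 + (23*sqrt(2)/2)i


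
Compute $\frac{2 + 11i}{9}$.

Divisor is real, so divide each part by 9:
= 2/9 + (11/9)i
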